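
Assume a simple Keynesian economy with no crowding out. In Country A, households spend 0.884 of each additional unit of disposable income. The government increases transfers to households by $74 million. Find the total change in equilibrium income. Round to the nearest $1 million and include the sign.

The transfer change shifts disposable income by +$74 million, so first-round consumption changes by c·ΔTR = 0.884 × (+$74 million) = +$65.416 million.
Expenditure multiplier = 1/(1 − MPC) = 1/(1 − 0.884) = 1/0.116 ≈ 8.621.
The transfer multiplier is c × k ≈ 7.621, so ΔY = k × (c·ΔTR) = (+$65.416 million) / 0.116 ≈ +$564 million.

+$564 million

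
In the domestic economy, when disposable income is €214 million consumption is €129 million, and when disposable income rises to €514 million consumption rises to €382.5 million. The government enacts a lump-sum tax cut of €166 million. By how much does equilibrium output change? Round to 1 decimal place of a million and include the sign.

MPC = ΔC/ΔYd = (382.5 − 129)/(514 − 214) = 253.5/300 = 0.845.
A lump-sum tax change of −€166 million shifts disposable income by +€166 million; first-round consumption changes by −c × ΔT = −0.845 × (−€166 million) = +€140.27 million.
Expenditure multiplier = 1/(1 − MPC) = 1/(1 − 0.845) = 1/0.155 ≈ 6.452.
The tax multiplier is −c × k ≈ −5.452, so ΔY = k × (−c·ΔT) = (+€140.27 million) / 0.155 ≈ +€905 million.

+€905.0 million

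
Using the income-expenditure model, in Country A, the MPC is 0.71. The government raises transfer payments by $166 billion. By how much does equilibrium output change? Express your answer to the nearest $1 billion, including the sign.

+$406 billion

The transfer change shifts disposable income by +$166 billion, so first-round consumption changes by c·ΔTR = 0.71 × (+$166 billion) = +$117.86 billion.
Expenditure multiplier = 1/(1 − MPC) = 1/(1 − 0.71) = 1/0.29 ≈ 3.448.
The transfer multiplier is c × k ≈ 2.448, so ΔY = k × (c·ΔTR) = (+$117.86 billion) / 0.29 ≈ +$406 billion.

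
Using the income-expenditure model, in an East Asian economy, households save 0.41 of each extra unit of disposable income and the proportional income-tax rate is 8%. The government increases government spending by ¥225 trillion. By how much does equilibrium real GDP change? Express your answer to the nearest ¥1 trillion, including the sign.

+¥492 trillion

MPC = 1 − MPS = 1 − 0.41 = 0.59.
Government-spending multiplier = 1/(1 − c(1−t)) = 1/(1 − 0.59×0.92) = 1/0.4572 ≈ 2.187.
ΔY = k × ΔG = (+¥225 trillion) / 0.4572 ≈ +¥492 trillion.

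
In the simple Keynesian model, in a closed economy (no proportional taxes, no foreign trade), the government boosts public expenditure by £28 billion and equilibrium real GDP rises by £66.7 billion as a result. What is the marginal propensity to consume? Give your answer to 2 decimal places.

Implied spending multiplier k = ΔY/ΔG = 66.7/28 ≈ 2.3821.
Since k = 1/(1 − MPC), MPC = 1 − 1/k = 1 − ΔG/ΔY = 1 − 28/66.7 ≈ 0.58.

0.58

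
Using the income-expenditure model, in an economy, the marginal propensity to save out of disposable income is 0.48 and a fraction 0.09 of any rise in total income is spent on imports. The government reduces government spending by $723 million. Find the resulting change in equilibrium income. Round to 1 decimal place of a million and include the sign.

MPC = 1 − MPS = 1 − 0.48 = 0.52.
Government-spending multiplier = 1/(1 − c + m) = 1/(1 − 0.52 + 0.09) = 1/0.57 ≈ 1.754.
ΔY = k × ΔG = (−$723 million) / 0.57 ≈ −$1,268.4 million.

−$1,268.4 million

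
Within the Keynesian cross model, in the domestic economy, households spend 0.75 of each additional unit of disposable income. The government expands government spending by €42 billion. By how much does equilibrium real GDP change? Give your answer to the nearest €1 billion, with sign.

+€168 billion

Spending multiplier = 1/(1 − MPC) = 1/(1 − 0.75) = 1/0.25 = 4.
ΔY = k × ΔG = (+€42 billion) / 0.25 = +€168 billion.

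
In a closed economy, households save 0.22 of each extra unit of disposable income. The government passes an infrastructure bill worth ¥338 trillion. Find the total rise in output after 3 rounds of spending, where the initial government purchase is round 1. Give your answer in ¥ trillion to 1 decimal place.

MPC = 1 − MPS = 1 − 0.22 = 0.78.
Round 1 adds ΔG = ¥338 trillion; each later round is MPC = 0.78 times the previous.
After 3 rounds: 338 + 263.64 + 205.6392 = ΔG·(1 − c^3)/(1 − c) = 338 × (1 − 0.474552)/0.22 ≈ ¥807.3 trillion.

¥807.3 trillion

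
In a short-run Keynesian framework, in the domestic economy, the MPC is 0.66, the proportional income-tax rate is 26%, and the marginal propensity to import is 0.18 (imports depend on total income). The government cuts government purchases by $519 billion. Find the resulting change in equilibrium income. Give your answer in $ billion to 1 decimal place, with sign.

Expenditure multiplier = 1/(1 − c(1−t) + m) = 1/(1 − 0.66×0.74 + 0.18) = 1/0.6916 ≈ 1.446.
ΔY = k × ΔG = (−$519 billion) / 0.6916 ≈ −$750.4 billion.

−$750.4 billion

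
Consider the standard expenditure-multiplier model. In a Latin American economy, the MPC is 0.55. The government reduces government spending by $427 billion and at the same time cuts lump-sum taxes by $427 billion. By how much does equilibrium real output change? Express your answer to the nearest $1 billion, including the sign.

−$427 billion

Expenditure multiplier = 1/(1 − MPC) = 1/(1 − 0.55) = 1/0.45 ≈ 2.222.
ΔG contributes k·ΔG = (−$427 billion) / 0.45 ≈ −$948.9 billion.
ΔT of −$427 billion changes first-round spending by −c·ΔT = +$234.85 billion, contributing k·(−c·ΔT) = (+$234.85 billion) / 0.45 ≈ +$521.9 billion.
With ΔG = ΔT and no other leakages, the balanced-budget multiplier is 1, so ΔY = ΔG = −$427 billion.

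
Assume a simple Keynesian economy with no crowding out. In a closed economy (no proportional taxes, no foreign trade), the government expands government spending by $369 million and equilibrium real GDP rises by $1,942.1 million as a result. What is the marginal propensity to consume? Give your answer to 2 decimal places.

Implied spending multiplier k = ΔY/ΔG = 1,942.1/369 ≈ 5.2631.
Since k = 1/(1 − MPC), MPC = 1 − 1/k = 1 − ΔG/ΔY = 1 − 369/1,942.1 ≈ 0.81.

0.81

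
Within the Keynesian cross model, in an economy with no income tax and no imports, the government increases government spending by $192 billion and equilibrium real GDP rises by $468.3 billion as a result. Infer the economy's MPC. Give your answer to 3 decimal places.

0.590

Implied spending multiplier k = ΔY/ΔG = 468.3/192 ≈ 2.4391.
Since k = 1/(1 − MPC), MPC = 1 − 1/k = 1 − ΔG/ΔY = 1 − 192/468.3 ≈ 0.590.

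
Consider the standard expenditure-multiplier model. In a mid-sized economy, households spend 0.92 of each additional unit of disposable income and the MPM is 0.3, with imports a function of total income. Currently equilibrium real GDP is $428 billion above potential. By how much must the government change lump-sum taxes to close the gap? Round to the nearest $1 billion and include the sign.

+$177 billion

Spending multiplier = 1/(1 − c + m) = 1/(1 − 0.92 + 0.3) = 1/0.38 ≈ 2.632.
Tax multiplier = −c·k = −0.92/0.38 ≈ −2.421. Need ΔY = −$428 billion, so ΔT = ΔY/(−c·k) = −(−$428 billion) × 0.38 / 0.92 ≈ +$177 billion.
The government should raise lump-sum taxes by $177 billion.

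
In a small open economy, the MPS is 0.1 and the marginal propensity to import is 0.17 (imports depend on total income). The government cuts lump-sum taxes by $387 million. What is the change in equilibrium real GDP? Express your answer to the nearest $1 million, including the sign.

+$1,290 million

MPC = 1 − MPS = 1 − 0.1 = 0.9.
A lump-sum tax change of −$387 million shifts disposable income by +$387 million; first-round consumption changes by −c × ΔT = −0.9 × (−$387 million) = +$348.3 million.
Expenditure multiplier = 1/(1 − c + m) = 1/(1 − 0.9 + 0.17) = 1/0.27 ≈ 3.704.
The tax multiplier is −c × k ≈ −3.333, so ΔY = k × (−c·ΔT) = (+$348.3 million) / 0.27 = +$1,290 million.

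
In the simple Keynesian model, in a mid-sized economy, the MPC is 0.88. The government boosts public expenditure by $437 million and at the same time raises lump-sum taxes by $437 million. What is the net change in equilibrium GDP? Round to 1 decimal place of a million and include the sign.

+$437.0 million

Expenditure multiplier = 1/(1 − MPC) = 1/(1 − 0.88) = 1/0.12 ≈ 8.333.
ΔG contributes k·ΔG = (+$437 million) / 0.12 ≈ +$3,641.7 million.
ΔT of +$437 million changes first-round spending by −c·ΔT = −$384.56 million, contributing k·(−c·ΔT) = (−$384.56 million) / 0.12 ≈ −$3,204.7 million.
With ΔG = ΔT and no other leakages, the balanced-budget multiplier is 1, so ΔY = ΔG = +$437 million.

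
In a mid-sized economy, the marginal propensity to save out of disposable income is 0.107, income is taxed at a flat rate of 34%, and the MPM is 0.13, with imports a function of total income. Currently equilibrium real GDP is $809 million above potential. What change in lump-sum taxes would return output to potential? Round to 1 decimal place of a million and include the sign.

+$489.8 million

MPC = 1 − MPS = 1 − 0.107 = 0.893.
Spending multiplier = 1/(1 − c(1−t) + m) = 1/(1 − 0.893×0.66 + 0.13) = 1/0.54062 ≈ 1.85.
Tax multiplier = −c·k = −0.893/0.54062 ≈ −1.652. Need ΔY = −$809 million, so ΔT = ΔY/(−c·k) = −(−$809 million) × 0.54062 / 0.893 ≈ +$489.8 million.
The government should raise lump-sum taxes by $489.8 million.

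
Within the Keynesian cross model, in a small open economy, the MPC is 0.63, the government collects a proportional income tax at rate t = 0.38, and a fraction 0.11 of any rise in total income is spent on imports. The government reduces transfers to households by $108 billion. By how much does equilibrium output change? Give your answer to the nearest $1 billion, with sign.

−$95 billion

The transfer change shifts disposable income by −$108 billion, so first-round consumption changes by c·ΔTR = 0.63 × (−$108 billion) = −$68.04 billion.
Expenditure multiplier = 1/(1 − c(1−t) + m) = 1/(1 − 0.63×0.62 + 0.11) = 1/0.7194 ≈ 1.39.
The transfer multiplier is c × k ≈ 0.876, so ΔY = k × (c·ΔTR) = (−$68.04 billion) / 0.7194 ≈ −$95 billion.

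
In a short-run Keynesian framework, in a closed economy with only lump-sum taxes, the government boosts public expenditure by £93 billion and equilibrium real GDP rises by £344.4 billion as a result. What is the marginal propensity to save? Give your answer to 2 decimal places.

0.27

Implied spending multiplier k = ΔY/ΔG = 344.4/93 ≈ 3.7032.
Since k = 1/(1 − MPC), MPC = 1 − 1/k = 1 − ΔG/ΔY = 1 − 93/344.4 ≈ 0.73.
MPS = 1 − MPC = 0.27.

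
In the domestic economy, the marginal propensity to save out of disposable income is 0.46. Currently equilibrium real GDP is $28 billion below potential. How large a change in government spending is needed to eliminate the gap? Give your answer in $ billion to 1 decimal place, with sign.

+$12.9 billion

MPC = 1 − MPS = 1 − 0.46 = 0.54.
Spending multiplier = 1/(1 − MPC) = 1/(1 − 0.54) = 1/0.46 ≈ 2.174.
Need ΔY = +$28 billion, so ΔG = ΔY/k = (+$28 billion) × 0.46 ≈ +$12.9 billion.
The government should increase government spending by $12.9 billion.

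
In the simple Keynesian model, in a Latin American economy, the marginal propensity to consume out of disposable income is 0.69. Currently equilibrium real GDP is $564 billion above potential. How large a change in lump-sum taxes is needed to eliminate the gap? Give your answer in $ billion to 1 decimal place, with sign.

Spending multiplier = 1/(1 − MPC) = 1/(1 − 0.69) = 1/0.31 ≈ 3.226.
Tax multiplier = −c·k = −0.69/0.31 ≈ −2.226. Need ΔY = −$564 billion, so ΔT = ΔY/(−c·k) = −(−$564 billion) × 0.31 / 0.69 ≈ +$253.4 billion.
The government should raise lump-sum taxes by $253.4 billion.

+$253.4 billion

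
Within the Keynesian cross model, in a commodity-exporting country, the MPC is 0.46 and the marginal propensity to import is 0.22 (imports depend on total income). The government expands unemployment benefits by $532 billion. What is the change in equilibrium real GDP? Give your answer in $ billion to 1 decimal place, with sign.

+$322.0 billion

The transfer change shifts disposable income by +$532 billion, so first-round consumption changes by c·ΔTR = 0.46 × (+$532 billion) = +$244.72 billion.
Expenditure multiplier = 1/(1 − c + m) = 1/(1 − 0.46 + 0.22) = 1/0.76 ≈ 1.316.
The transfer multiplier is c × k ≈ 0.605, so ΔY = k × (c·ΔTR) = (+$244.72 billion) / 0.76 = +$322 billion.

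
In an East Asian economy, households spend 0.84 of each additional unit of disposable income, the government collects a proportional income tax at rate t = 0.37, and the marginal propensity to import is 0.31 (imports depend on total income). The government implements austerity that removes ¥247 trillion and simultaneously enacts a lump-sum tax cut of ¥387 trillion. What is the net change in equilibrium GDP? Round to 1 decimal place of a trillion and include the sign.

Expenditure multiplier = 1/(1 − c(1−t) + m) = 1/(1 − 0.84×0.63 + 0.31) = 1/0.7808 ≈ 1.281.
ΔG contributes k·ΔG = (−¥247 trillion) / 0.7808 ≈ −¥316.3 trillion.
ΔT of −¥387 trillion changes first-round spending by −c·ΔT = +¥325.08 trillion, contributing k·(−c·ΔT) = (+¥325.08 trillion) / 0.7808 ≈ +¥416.3 trillion.
Net ΔY = k(ΔG − c·ΔT) = (+¥78.08 trillion) / 0.7808 = +¥100 trillion.

+¥100.0 trillion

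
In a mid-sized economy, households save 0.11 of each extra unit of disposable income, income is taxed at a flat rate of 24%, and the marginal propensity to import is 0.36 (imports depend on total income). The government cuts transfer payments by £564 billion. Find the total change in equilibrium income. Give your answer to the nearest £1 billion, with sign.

−£734 billion

MPC = 1 − MPS = 1 − 0.11 = 0.89.
The transfer change shifts disposable income by −£564 billion, so first-round consumption changes by c·ΔTR = 0.89 × (−£564 billion) = −£501.96 billion.
Expenditure multiplier = 1/(1 − c(1−t) + m) = 1/(1 − 0.89×0.76 + 0.36) = 1/0.6836 ≈ 1.463.
The transfer multiplier is c × k ≈ 1.302, so ΔY = k × (c·ΔTR) = (−£501.96 billion) / 0.6836 ≈ −£734 billion.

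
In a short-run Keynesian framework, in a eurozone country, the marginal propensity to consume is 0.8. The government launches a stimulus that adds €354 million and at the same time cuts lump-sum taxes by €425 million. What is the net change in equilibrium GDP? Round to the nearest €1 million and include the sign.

+€3,470 million

Expenditure multiplier = 1/(1 − MPC) = 1/(1 − 0.8) = 1/0.2 = 5.
ΔG contributes k·ΔG = (+€354 million) / 0.2 = +€1,770 million.
ΔT of −€425 million changes first-round spending by −c·ΔT = +€340 million, contributing k·(−c·ΔT) = (+€340 million) / 0.2 = +€1,700 million.
Net ΔY = k(ΔG − c·ΔT) = (+€694 million) / 0.2 = +€3,470 million.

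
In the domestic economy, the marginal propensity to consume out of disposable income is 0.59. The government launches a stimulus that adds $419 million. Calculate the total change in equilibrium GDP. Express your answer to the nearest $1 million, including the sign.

Government-spending multiplier = 1/(1 − MPC) = 1/(1 − 0.59) = 1/0.41 ≈ 2.439.
ΔY = k × ΔG = (+$419 million) / 0.41 ≈ +$1,022 million.

+$1,022 million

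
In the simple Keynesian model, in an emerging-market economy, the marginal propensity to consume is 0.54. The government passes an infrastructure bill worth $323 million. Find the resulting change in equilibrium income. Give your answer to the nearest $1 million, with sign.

+$702 million

Spending multiplier = 1/(1 − MPC) = 1/(1 − 0.54) = 1/0.46 ≈ 2.174.
ΔY = k × ΔG = (+$323 million) / 0.46 ≈ +$702 million.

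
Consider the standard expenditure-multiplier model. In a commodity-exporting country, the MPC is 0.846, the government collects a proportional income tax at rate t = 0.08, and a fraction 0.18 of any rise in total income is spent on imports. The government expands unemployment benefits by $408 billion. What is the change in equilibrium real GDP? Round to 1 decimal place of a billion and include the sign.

+$859.3 billion

The transfer change shifts disposable income by +$408 billion, so first-round consumption changes by c·ΔTR = 0.846 × (+$408 billion) = +$345.168 billion.
Expenditure multiplier = 1/(1 − c(1−t) + m) = 1/(1 − 0.846×0.92 + 0.18) = 1/0.40168 ≈ 2.49.
The transfer multiplier is c × k ≈ 2.106, so ΔY = k × (c·ΔTR) = (+$345.168 billion) / 0.40168 ≈ +$859.3 billion.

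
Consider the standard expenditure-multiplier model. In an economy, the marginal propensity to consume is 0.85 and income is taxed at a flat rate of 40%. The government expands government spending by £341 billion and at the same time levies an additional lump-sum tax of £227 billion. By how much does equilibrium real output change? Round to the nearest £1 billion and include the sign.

+£302 billion

Expenditure multiplier = 1/(1 − c(1−t)) = 1/(1 − 0.85×0.6) = 1/0.49 ≈ 2.041.
ΔG contributes k·ΔG = (+£341 billion) / 0.49 ≈ +£695.9 billion.
ΔT of +£227 billion changes first-round spending by −c·ΔT = −£192.95 billion, contributing k·(−c·ΔT) = (−£192.95 billion) / 0.49 ≈ −£393.8 billion.
Net ΔY = k(ΔG − c·ΔT) = (+£148.05 billion) / 0.49 ≈ +£302 billion.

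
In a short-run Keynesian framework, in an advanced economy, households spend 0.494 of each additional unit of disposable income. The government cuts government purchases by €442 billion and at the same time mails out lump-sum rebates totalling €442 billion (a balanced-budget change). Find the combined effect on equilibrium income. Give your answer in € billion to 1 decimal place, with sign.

Expenditure multiplier = 1/(1 − MPC) = 1/(1 − 0.494) = 1/0.506 ≈ 1.976.
ΔG contributes k·ΔG = (−€442 billion) / 0.506 ≈ −€873.5 billion.
ΔT of −€442 billion changes first-round spending by −c·ΔT = +€218.348 billion, contributing k·(−c·ΔT) = (+€218.348 billion) / 0.506 ≈ +€431.5 billion.
With ΔG = ΔT and no other leakages, the balanced-budget multiplier is 1, so ΔY = ΔG = −€442 billion.

−€442.0 billion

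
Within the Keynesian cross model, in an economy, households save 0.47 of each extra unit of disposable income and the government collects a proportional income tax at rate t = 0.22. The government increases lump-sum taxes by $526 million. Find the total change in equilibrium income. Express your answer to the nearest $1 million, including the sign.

−$475 million

MPC = 1 − MPS = 1 − 0.47 = 0.53.
A lump-sum tax change of +$526 million shifts disposable income by −$526 million; first-round consumption changes by −c × ΔT = −0.53 × (+$526 million) = −$278.78 million.
Expenditure multiplier = 1/(1 − c(1−t)) = 1/(1 − 0.53×0.78) = 1/0.5866 ≈ 1.705.
The tax multiplier is −c × k ≈ −0.904, so ΔY = k × (−c·ΔT) = (−$278.78 million) / 0.5866 ≈ −$475 million.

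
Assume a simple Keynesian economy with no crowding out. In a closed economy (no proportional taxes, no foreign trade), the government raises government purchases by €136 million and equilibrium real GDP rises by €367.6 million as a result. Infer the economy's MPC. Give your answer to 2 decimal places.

0.63

Implied spending multiplier k = ΔY/ΔG = 367.6/136 ≈ 2.7029.
Since k = 1/(1 − MPC), MPC = 1 − 1/k = 1 − ΔG/ΔY = 1 − 136/367.6 ≈ 0.63.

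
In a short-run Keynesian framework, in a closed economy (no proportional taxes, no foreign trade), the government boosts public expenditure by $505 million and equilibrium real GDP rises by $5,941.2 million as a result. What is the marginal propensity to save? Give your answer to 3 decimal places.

Implied spending multiplier k = ΔY/ΔG = 5,941.2/505 ≈ 11.7648.
Since k = 1/(1 − MPC), MPC = 1 − 1/k = 1 − ΔG/ΔY = 1 − 505/5,941.2 ≈ 0.915.
MPS = 1 − MPC = 0.085.

0.085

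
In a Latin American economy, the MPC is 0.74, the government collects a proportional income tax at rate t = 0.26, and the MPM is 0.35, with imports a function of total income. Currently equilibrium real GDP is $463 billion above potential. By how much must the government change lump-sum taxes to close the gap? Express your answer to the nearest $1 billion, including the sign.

+$502 billion

Spending multiplier = 1/(1 − c(1−t) + m) = 1/(1 − 0.74×0.74 + 0.35) = 1/0.8024 ≈ 1.246.
Tax multiplier = −c·k = −0.74/0.8024 ≈ −0.922. Need ΔY = −$463 billion, so ΔT = ΔY/(−c·k) = −(−$463 billion) × 0.8024 / 0.74 ≈ +$502 billion.
The government should raise lump-sum taxes by $502 billion.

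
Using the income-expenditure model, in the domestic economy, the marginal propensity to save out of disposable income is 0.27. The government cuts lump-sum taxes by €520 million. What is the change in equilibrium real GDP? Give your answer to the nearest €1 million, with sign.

+€1,406 million

MPC = 1 − MPS = 1 − 0.27 = 0.73.
A lump-sum tax change of −€520 million shifts disposable income by +€520 million; first-round consumption changes by −c × ΔT = −0.73 × (−€520 million) = +€379.6 million.
Expenditure multiplier = 1/(1 − MPC) = 1/(1 − 0.73) = 1/0.27 ≈ 3.704.
The tax multiplier is −c × k ≈ −2.704, so ΔY = k × (−c·ΔT) = (+€379.6 million) / 0.27 ≈ +€1,406 million.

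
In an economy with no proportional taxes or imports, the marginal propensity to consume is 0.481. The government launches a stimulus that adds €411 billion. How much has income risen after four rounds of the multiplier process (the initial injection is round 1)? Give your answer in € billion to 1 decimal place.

Round 1 adds ΔG = €411 billion; each later round is MPC = 0.481 times the previous.
After 4 rounds: 411 + 197.691 + 95.089371 + 45.737987451 = ΔG·(1 − c^4)/(1 − c) = 411 × (1 − 0.053527912321)/0.519 ≈ €749.5 billion.

€749.5 billion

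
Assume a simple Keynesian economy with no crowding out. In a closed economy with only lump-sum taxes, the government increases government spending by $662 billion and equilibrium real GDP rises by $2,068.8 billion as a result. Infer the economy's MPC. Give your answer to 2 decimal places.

0.68

Implied spending multiplier k = ΔY/ΔG = 2,068.8/662 ≈ 3.1251.
Since k = 1/(1 − MPC), MPC = 1 − 1/k = 1 − ΔG/ΔY = 1 − 662/2,068.8 ≈ 0.68.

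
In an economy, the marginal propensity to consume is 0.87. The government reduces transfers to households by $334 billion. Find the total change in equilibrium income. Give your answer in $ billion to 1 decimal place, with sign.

The transfer change shifts disposable income by −$334 billion, so first-round consumption changes by c·ΔTR = 0.87 × (−$334 billion) = −$290.58 billion.
Expenditure multiplier = 1/(1 − MPC) = 1/(1 − 0.87) = 1/0.13 ≈ 7.692.
The transfer multiplier is c × k ≈ 6.692, so ΔY = k × (c·ΔTR) = (−$290.58 billion) / 0.13 ≈ −$2,235.2 billion.

−$2,235.2 billion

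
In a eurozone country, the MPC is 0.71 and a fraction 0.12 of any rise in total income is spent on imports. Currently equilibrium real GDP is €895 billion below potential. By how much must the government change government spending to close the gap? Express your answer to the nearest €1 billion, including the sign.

+€367 billion

Spending multiplier = 1/(1 − c + m) = 1/(1 − 0.71 + 0.12) = 1/0.41 ≈ 2.439.
Need ΔY = +€895 billion, so ΔG = ΔY/k = (+€895 billion) × 0.41 ≈ +€367 billion.
The government should increase government spending by €367 billion.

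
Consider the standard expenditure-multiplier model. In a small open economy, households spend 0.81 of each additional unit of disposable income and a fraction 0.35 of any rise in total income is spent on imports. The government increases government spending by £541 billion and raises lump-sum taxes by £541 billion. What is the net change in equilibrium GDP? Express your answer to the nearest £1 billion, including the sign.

+£190 billion

Expenditure multiplier = 1/(1 − c + m) = 1/(1 − 0.81 + 0.35) = 1/0.54 ≈ 1.852.
ΔG contributes k·ΔG = (+£541 billion) / 0.54 ≈ +£1,001.9 billion.
ΔT of +£541 billion changes first-round spending by −c·ΔT = −£438.21 billion, contributing k·(−c·ΔT) = (−£438.21 billion) / 0.54 = −£811.5 billion.
Net ΔY = k(ΔG − c·ΔT) = (+£102.79 billion) / 0.54 ≈ +£190 billion.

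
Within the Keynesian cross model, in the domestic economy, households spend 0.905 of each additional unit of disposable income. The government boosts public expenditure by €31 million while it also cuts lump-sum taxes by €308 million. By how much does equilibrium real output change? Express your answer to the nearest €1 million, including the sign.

Expenditure multiplier = 1/(1 − MPC) = 1/(1 − 0.905) = 1/0.095 ≈ 10.526.
ΔG contributes k·ΔG = (+€31 million) / 0.095 ≈ +€326.3 million.
ΔT of −€308 million changes first-round spending by −c·ΔT = +€278.74 million, contributing k·(−c·ΔT) = (+€278.74 million) / 0.095 ≈ +€2,934.1 million.
Net ΔY = k(ΔG − c·ΔT) = (+€309.74 million) / 0.095 ≈ +€3,260 million.

+€3,260 million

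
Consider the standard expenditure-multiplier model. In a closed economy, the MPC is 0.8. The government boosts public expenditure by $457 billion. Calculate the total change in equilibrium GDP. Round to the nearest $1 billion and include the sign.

Government-spending multiplier = 1/(1 − MPC) = 1/(1 − 0.8) = 1/0.2 = 5.
ΔY = k × ΔG = (+$457 billion) / 0.2 = +$2,285 billion.

+$2,285 billion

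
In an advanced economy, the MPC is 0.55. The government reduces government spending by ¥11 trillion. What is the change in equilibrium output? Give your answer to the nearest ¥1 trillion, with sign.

Spending multiplier = 1/(1 − MPC) = 1/(1 − 0.55) = 1/0.45 ≈ 2.222.
ΔY = k × ΔG = (−¥11 trillion) / 0.45 ≈ −¥24 trillion.

−¥24 trillion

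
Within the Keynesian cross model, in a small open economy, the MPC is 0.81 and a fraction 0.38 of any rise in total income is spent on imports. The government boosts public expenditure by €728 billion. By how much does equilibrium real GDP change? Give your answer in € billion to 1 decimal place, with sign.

Expenditure multiplier = 1/(1 − c + m) = 1/(1 − 0.81 + 0.38) = 1/0.57 ≈ 1.754.
ΔY = k × ΔG = (+€728 billion) / 0.57 ≈ +€1,277.2 billion.

+€1,277.2 billion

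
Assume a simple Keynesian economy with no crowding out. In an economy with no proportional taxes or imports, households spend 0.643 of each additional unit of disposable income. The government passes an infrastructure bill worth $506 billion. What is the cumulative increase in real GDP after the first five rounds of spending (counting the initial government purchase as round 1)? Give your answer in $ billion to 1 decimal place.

$1,261.6 billion

Round 1 adds ΔG = $506 billion; each later round is MPC = 0.643 times the previous.
After 5 rounds: 506 + 325.358 + 209.205194 + 134.518939742 + 86.495678254106 = ΔG·(1 − c^5)/(1 − c) = 506 × (1 − 0.109914468611443)/0.357 ≈ $1,261.6 billion.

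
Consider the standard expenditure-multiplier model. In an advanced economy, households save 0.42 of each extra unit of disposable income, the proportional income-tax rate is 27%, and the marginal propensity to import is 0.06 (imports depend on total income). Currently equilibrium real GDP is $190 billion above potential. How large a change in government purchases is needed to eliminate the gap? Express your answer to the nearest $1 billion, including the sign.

MPC = 1 − MPS = 1 − 0.42 = 0.58.
Spending multiplier = 1/(1 − c(1−t) + m) = 1/(1 − 0.58×0.73 + 0.06) = 1/0.6366 ≈ 1.571.
Need ΔY = −$190 billion, so ΔG = ΔY/k = (−$190 billion) × 0.6366 ≈ −$121 billion.
The government should cut government purchases by $121 billion.

−$121 billion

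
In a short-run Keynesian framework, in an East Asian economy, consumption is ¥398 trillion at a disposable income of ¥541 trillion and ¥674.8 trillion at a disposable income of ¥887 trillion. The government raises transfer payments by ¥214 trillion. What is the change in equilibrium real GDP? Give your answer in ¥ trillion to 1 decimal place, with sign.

MPC = ΔC/ΔYd = (674.8 − 398)/(887 − 541) = 276.8/346 = 0.8.
The transfer change shifts disposable income by +¥214 trillion, so first-round consumption changes by c·ΔTR = 0.8 × (+¥214 trillion) = +¥171.2 trillion.
Expenditure multiplier = 1/(1 − MPC) = 1/(1 − 0.8) = 1/0.2 = 5.
The transfer multiplier is c × k = 4, so ΔY = k × (c·ΔTR) = (+¥171.2 trillion) / 0.2 = +¥856 trillion.

+¥856.0 trillion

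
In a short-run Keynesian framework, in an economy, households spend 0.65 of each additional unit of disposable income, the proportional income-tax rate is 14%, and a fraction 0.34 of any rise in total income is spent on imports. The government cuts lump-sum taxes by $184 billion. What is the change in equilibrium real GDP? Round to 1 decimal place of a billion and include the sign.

A lump-sum tax change of −$184 billion shifts disposable income by +$184 billion; first-round consumption changes by −c × ΔT = −0.65 × (−$184 billion) = +$119.6 billion.
Expenditure multiplier = 1/(1 − c(1−t) + m) = 1/(1 − 0.65×0.86 + 0.34) = 1/0.781 ≈ 1.28.
The tax multiplier is −c × k ≈ −0.832, so ΔY = k × (−c·ΔT) = (+$119.6 billion) / 0.781 ≈ +$153.1 billion.

+$153.1 billion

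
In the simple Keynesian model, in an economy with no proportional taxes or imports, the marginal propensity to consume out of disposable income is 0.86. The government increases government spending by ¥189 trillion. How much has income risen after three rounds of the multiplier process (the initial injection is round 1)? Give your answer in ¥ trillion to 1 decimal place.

¥491.3 trillion

Round 1 adds ΔG = ¥189 trillion; each later round is MPC = 0.86 times the previous.
After 3 rounds: 189 + 162.54 + 139.7844 = ΔG·(1 − c^3)/(1 − c) = 189 × (1 − 0.636056)/0.14 ≈ ¥491.3 trillion.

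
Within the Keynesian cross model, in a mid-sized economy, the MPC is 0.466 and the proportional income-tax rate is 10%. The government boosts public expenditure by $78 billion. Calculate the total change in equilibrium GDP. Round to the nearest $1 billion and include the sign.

+$134 billion

Expenditure multiplier = 1/(1 − c(1−t)) = 1/(1 − 0.466×0.9) = 1/0.5806 ≈ 1.722.
ΔY = k × ΔG = (+$78 billion) / 0.5806 ≈ +$134 billion.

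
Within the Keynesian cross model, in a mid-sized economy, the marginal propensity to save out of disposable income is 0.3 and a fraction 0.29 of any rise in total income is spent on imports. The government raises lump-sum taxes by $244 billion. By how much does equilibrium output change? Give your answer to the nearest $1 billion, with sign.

−$289 billion

MPC = 1 − MPS = 1 − 0.3 = 0.7.
A lump-sum tax change of +$244 billion shifts disposable income by −$244 billion; first-round consumption changes by −c × ΔT = −0.7 × (+$244 billion) = −$170.8 billion.
Expenditure multiplier = 1/(1 − c + m) = 1/(1 − 0.7 + 0.29) = 1/0.59 ≈ 1.695.
The tax multiplier is −c × k ≈ −1.186, so ΔY = k × (−c·ΔT) = (−$170.8 billion) / 0.59 ≈ −$289 billion.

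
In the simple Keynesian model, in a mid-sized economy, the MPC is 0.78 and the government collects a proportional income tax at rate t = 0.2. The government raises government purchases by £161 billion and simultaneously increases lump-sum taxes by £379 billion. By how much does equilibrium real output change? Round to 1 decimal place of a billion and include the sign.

−£358.0 billion

Expenditure multiplier = 1/(1 − c(1−t)) = 1/(1 − 0.78×0.8) = 1/0.376 ≈ 2.66.
ΔG contributes k·ΔG = (+£161 billion) / 0.376 ≈ +£428.2 billion.
ΔT of +£379 billion changes first-round spending by −c·ΔT = −£295.62 billion, contributing k·(−c·ΔT) = (−£295.62 billion) / 0.376 ≈ −£786.2 billion.
Net ΔY = k(ΔG − c·ΔT) = (−£134.62 billion) / 0.376 ≈ −£358 billion.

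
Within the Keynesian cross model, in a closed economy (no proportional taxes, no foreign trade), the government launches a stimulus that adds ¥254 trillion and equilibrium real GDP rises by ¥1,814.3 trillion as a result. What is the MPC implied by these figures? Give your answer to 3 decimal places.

Implied spending multiplier k = ΔY/ΔG = 1,814.3/254 ≈ 7.1429.
Since k = 1/(1 − MPC), MPC = 1 − 1/k = 1 − ΔG/ΔY = 1 − 254/1,814.3 ≈ 0.860.

0.860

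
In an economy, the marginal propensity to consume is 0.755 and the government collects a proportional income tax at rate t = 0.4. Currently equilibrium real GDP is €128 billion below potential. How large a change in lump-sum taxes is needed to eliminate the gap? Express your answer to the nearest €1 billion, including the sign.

−€93 billion

Spending multiplier = 1/(1 − c(1−t)) = 1/(1 − 0.755×0.6) = 1/0.547 ≈ 1.828.
Tax multiplier = −c·k = −0.755/0.547 ≈ −1.38. Need ΔY = +€128 billion, so ΔT = ΔY/(−c·k) = −(+€128 billion) × 0.547 / 0.755 ≈ −€93 billion.
The government should cut lump-sum taxes by €93 billion.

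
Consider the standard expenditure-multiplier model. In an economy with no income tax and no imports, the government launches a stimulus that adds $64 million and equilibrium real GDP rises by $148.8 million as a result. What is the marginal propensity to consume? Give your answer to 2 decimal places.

0.57

Implied spending multiplier k = ΔY/ΔG = 148.8/64 = 2.325.
Since k = 1/(1 − MPC), MPC = 1 − 1/k = 1 − ΔG/ΔY = 1 − 64/148.8 ≈ 0.57.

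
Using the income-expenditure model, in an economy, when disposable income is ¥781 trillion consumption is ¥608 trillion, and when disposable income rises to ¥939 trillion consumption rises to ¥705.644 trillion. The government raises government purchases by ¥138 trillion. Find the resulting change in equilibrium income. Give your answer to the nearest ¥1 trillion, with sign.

MPC = ΔC/ΔYd = (705.644 − 608)/(939 − 781) = 97.644/158 = 0.618.
Government-spending multiplier = 1/(1 − MPC) = 1/(1 − 0.618) = 1/0.382 ≈ 2.618.
ΔY = k × ΔG = (+¥138 trillion) / 0.382 ≈ +¥361 trillion.

+¥361 trillion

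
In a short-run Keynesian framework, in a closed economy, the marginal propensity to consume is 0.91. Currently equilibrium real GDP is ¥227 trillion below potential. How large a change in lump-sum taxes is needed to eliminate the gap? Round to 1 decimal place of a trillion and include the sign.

−¥22.5 trillion

Spending multiplier = 1/(1 − MPC) = 1/(1 − 0.91) = 1/0.09 ≈ 11.111.
Tax multiplier = −c·k = −0.91/0.09 ≈ −10.111. Need ΔY = +¥227 trillion, so ΔT = ΔY/(−c·k) = −(+¥227 trillion) × 0.09 / 0.91 ≈ −¥22.5 trillion.
The government should cut lump-sum taxes by ¥22.5 trillion.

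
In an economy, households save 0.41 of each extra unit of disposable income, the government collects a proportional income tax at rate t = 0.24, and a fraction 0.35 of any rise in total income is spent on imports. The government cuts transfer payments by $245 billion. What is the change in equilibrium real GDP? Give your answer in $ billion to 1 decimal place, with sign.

−$160.3 billion

MPC = 1 − MPS = 1 − 0.41 = 0.59.
The transfer change shifts disposable income by −$245 billion, so first-round consumption changes by c·ΔTR = 0.59 × (−$245 billion) = −$144.55 billion.
Expenditure multiplier = 1/(1 − c(1−t) + m) = 1/(1 − 0.59×0.76 + 0.35) = 1/0.9016 ≈ 1.109.
The transfer multiplier is c × k ≈ 0.654, so ΔY = k × (c·ΔTR) = (−$144.55 billion) / 0.9016 ≈ −$160.3 billion.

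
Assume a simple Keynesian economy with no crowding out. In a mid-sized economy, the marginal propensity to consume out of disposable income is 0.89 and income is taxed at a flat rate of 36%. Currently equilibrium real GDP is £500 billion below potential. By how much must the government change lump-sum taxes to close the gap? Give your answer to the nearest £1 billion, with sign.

Spending multiplier = 1/(1 − c(1−t)) = 1/(1 − 0.89×0.64) = 1/0.4304 ≈ 2.323.
Tax multiplier = −c·k = −0.89/0.4304 ≈ −2.068. Need ΔY = +£500 billion, so ΔT = ΔY/(−c·k) = −(+£500 billion) × 0.4304 / 0.89 ≈ −£242 billion.
The government should cut lump-sum taxes by £242 billion.

−£242 billion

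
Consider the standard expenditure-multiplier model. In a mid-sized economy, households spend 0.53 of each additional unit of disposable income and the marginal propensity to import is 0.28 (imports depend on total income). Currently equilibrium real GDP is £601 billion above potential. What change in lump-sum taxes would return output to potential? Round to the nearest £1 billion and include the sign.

+£850 billion

Spending multiplier = 1/(1 − c + m) = 1/(1 − 0.53 + 0.28) = 1/0.75 ≈ 1.333.
Tax multiplier = −c·k = −0.53/0.75 ≈ −0.707. Need ΔY = −£601 billion, so ΔT = ΔY/(−c·k) = −(−£601 billion) × 0.75 / 0.53 ≈ +£850 billion.
The government should raise lump-sum taxes by £850 billion.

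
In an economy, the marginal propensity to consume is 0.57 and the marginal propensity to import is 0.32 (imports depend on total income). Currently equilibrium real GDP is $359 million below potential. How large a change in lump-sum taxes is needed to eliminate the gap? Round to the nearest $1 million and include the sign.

−$472 million

Spending multiplier = 1/(1 − c + m) = 1/(1 − 0.57 + 0.32) = 1/0.75 ≈ 1.333.
Tax multiplier = −c·k = −0.57/0.75 = −0.76. Need ΔY = +$359 million, so ΔT = ΔY/(−c·k) = −(+$359 million) × 0.75 / 0.57 ≈ −$472 million.
The government should cut lump-sum taxes by $472 million.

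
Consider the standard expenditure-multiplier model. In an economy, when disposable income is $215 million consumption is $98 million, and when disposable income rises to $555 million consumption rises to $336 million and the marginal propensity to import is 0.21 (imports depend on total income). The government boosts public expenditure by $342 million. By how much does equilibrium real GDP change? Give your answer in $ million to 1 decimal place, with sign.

+$670.6 million

MPC = ΔC/ΔYd = (336 − 98)/(555 − 215) = 238/340 = 0.7.
Government-spending multiplier = 1/(1 − c + m) = 1/(1 − 0.7 + 0.21) = 1/0.51 ≈ 1.961.
ΔY = k × ΔG = (+$342 million) / 0.51 ≈ +$670.6 million.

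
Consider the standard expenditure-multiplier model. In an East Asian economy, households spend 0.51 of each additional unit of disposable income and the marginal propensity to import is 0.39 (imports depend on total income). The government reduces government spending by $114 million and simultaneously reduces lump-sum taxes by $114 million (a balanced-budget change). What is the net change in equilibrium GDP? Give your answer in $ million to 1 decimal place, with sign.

Expenditure multiplier = 1/(1 − c + m) = 1/(1 − 0.51 + 0.39) = 1/0.88 ≈ 1.136.
ΔG contributes k·ΔG = (−$114 million) / 0.88 ≈ −$129.5 million.
ΔT of −$114 million changes first-round spending by −c·ΔT = +$58.14 million, contributing k·(−c·ΔT) = (+$58.14 million) / 0.88 ≈ +$66.1 million.
Net ΔY = k(ΔG − c·ΔT) = (−$55.86 million) / 0.88 ≈ −$63.5 million.

−$63.5 million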